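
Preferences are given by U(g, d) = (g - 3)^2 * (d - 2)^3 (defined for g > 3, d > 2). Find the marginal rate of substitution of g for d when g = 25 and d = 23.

MRS = 7/11

MU_g = 2·(g−3)·(d−2)^3, MU_d = 3·(g−3)^2·(d−2)^2.
MRS = (2/3)·(d−2)/(g−3).
At (25, 23): MRS = 7/11.
The indifference curve has slope −7/11 at this bundle.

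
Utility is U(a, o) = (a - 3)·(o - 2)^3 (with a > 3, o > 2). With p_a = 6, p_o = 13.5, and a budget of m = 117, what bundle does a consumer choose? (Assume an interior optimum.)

a* = 6, o* = 6

MU_a = (o−2)^3, MU_o = 3·(a−3)·(o−2)^2.
MRS = (1/3)·(o−2)/(a−3).
Tangency: set MRS = p_a/p_o = 6/13.5 = 4/9.
So (1/3)·(o − 2)/(a − 3) = 4/9, i.e. (o − 2) = (4/3)·(a − 3).
Rewrite the budget in excess-of-subsistence terms: 6·(a − 3) + 13.5·(o − 2) = 117 − 6·3 − 13.5·2 = 72.
Substituting, 24·(a − 3) = 72, so a − 3 = 3 and a* = 6.
Then o − 2 = (4/3)·3 = 4, so o* = 6.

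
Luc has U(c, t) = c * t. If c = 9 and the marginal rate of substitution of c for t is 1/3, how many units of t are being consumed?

t = 3

MU_c = t and MU_t = c.
MRS = MU_c/MU_t = t/c.
Substitute c = 9: MRS = t/9. Setting t/9 = 1/3 gives t = (1/3)·9 = 3.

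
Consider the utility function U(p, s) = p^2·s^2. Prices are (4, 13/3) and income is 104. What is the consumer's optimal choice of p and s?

p* = 13, s* = 12

MU_p = 2·p·s^2 and MU_s = 2·p^2·s.
MRS = MU_p/MU_s = s/p.
Tangency: set MRS = p_p/p_s = 4/(13/3) = 12/13.
So s/p = 12/13, i.e. s = (12/13)·p.
Substitute into the budget 4·p + (13/3)·s = 104: 8·p = 104, so p* = 13.
Then s* = (12/13)·13 = 12.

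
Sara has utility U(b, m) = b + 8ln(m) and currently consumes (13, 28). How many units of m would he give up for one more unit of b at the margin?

MRS = 3.5

MU_b = 1, MU_m = 8/m.
MRS = 1 ÷ (8/m).
At (13, 28): MRS = 3.5.
That is, one extra unit of b is worth 3.5 units of m at the margin.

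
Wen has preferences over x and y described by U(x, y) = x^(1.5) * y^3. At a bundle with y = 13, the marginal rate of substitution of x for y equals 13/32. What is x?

MU_x = 1.5·√x·y^3 and MU_y = 3·x^(1.5)·y^2.
MRS = MU_x/MU_y = (0.5)·y/x.
Substitute y = 13: MRS = 6.5/x. Setting 6.5/x = 13/32 gives x = 6.5/(13/32) = 16.

x = 16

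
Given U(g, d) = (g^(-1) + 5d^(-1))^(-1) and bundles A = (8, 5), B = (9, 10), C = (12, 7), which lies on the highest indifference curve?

Bundle B

Evaluate utility at each bundle:
U(A) = 0.889.
U(B) = 1.636.
U(C) = 1.254.
Highest utility is B, so B ≻ C ≻ A.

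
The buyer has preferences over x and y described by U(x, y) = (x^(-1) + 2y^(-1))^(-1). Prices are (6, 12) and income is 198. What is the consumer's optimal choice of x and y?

x* = 11, y* = 11

For CES with ρ = -1, MRS = (1/2)·(y/x)^2.
Tangency: set MRS = p_x/p_y = 6/12 = 0.5.
So (y/x)^2 = 1; taking the square root, y/x = 1, i.e. y = x.
Substitute into the budget 6·x + 12·y = 198: 18·x = 198, so x* = 11 and y* = 11.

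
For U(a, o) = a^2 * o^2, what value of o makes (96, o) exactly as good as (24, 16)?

U(24, 16) = 147456.
Set U(96, o) = 147456 and solve.
With a = 96: 96^2 = 9216, so o^2 = 147456/9216 = 16; taking the square root, o = 4.
Check: U(96, 4) = 147456.

o = 4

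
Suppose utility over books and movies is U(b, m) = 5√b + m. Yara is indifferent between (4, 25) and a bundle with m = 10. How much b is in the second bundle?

b = 25

U(4, 25) = 35.
Set U(b, 10) = 35 and solve.
With m = 10: 5√b = 35 − 10 = 25, so √b = 5 and b = 25.
Check: U(25, 10) = 35.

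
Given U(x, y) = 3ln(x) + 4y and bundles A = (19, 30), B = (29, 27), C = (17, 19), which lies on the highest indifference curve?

Evaluate utility at each bundle:
U(A) = 128.833.
U(B) = 118.102.
U(C) = 84.500.
Highest utility is A, so A ≻ B ≻ C.

Bundle A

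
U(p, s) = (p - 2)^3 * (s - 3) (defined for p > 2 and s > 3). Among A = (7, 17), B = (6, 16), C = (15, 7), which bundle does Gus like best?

Evaluate utility at each bundle:
U(A) = 1750.
U(B) = 832.
U(C) = 8788.
Highest utility is C, so C ≻ A ≻ B.

Bundle C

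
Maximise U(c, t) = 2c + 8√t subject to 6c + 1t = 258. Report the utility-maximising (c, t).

c* = 19, t* = 144

MU_c = 2, MU_t = 8/(2√t).
MRS = 2 ÷ (8/(2√t)).
Tangency: set MRS = p_c/p_t = 6/1 = 6.
MRS depends only on t: 0.5·√t = 6 ⇒ √t = 6/0.5 = 12 ⇒ t* = 144.
From the budget, 6·c = 258 − 1·144 = 114, so c* = 19.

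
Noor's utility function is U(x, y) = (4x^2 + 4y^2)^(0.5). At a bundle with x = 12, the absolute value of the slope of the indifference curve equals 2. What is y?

For CES with ρ = 2, MRS = (y/x)^(-1).
Setting (y/12)^(-1) = 2 gives y/12 = 0.5 and y = 6.

y = 6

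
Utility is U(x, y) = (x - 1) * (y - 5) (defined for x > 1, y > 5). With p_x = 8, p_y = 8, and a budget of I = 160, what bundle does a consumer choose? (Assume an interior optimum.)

MU_x = (y−5), MU_y = (x−1).
MRS = (y−5)/(x−1).
Tangency: set MRS = p_x/p_y = 8/8 = 1.
So (y − 5)/(x − 1) = 1, i.e. (y − 5) = (x − 1).
Rewrite the budget in excess-of-subsistence terms: 8·(x − 1) + 8·(y − 5) = 160 − 8·1 − 8·5 = 112.
Substituting, 16·(x − 1) = 112, so x − 1 = 7 and x* = 8.
Then y − 5 = 7, so y* = 12.

x* = 8, y* = 12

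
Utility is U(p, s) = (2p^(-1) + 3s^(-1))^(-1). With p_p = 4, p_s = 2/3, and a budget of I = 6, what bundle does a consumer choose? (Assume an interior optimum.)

p* = 1, s* = 3

For CES with ρ = -1, MRS = (2/3)·(s/p)^2.
Tangency: set MRS = p_p/p_s = 4/(2/3) = 6.
So (s/p)^2 = 9; taking the square root, s/p = 3, i.e. s = 3·p.
Substitute into the budget 4·p + (2/3)·s = 6: 6·p = 6, so p* = 1 and s* = 3·1 = 3.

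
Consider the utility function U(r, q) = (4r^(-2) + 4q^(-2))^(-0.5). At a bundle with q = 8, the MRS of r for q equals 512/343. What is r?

r = 7

For CES with ρ = -2, MRS = (q/r)^3.
Setting (8/r)^3 = 512/343 gives 8/r = 8/7 and r = 7.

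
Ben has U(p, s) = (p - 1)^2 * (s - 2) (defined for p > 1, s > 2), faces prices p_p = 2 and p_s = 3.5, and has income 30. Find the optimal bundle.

MU_p = 2·(p−1)·(s−2), MU_s = (p−1)^2.
MRS = (2/1)·(s−2)/(p−1).
Tangency: set MRS = p_p/p_s = 2/3.5 = 4/7.
So (2/1)·(s − 2)/(p − 1) = 4/7, i.e. (s − 2) = (2/7)·(p − 1).
Rewrite the budget in excess-of-subsistence terms: 2·(p − 1) + 3.5·(s − 2) = 30 − 2·1 − 3.5·2 = 21.
Substituting, 3·(p − 1) = 21, so p − 1 = 7 and p* = 8.
Then s − 2 = (2/7)·7 = 2, so s* = 4.

p* = 8, s* = 4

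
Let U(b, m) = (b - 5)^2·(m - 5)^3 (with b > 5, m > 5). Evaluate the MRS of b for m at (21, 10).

MRS = 5/24

MU_b = 2·(b−5)·(m−5)^3, MU_m = 3·(b−5)^2·(m−5)^2.
MRS = (2/3)·(m−5)/(b−5).
At (21, 10): MRS = 5/24.
The indifference curve has slope −5/24 at this bundle.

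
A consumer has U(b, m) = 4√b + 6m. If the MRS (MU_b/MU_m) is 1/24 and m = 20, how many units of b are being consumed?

MU_b = 4/(2√b), MU_m = 6.
MRS = 4/(2√b) ÷ 6.
MRS depends only on b: (1/3)/√b = 1/24 ⇒ √b = (1/3)/(1/24) = 8 ⇒ b = 64.

b = 64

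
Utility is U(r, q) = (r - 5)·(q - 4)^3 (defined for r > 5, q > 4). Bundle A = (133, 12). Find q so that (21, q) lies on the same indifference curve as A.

q = 20

U(133, 12) = 65536.
Set U(21, q) = 65536 and solve.
With r = 21: (21 − 5) = 16, so (q − 4)^3 = 65536/16 = 4096.
Taking the cube root (with q > 4): q − 4 = 16, so q = 20.
Check: U(21, 20) = 65536.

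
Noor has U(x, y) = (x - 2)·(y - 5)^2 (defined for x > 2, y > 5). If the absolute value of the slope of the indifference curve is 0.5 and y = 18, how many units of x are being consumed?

x = 15

MU_x = (y−5)^2, MU_y = 2·(x−2)·(y−5).
MRS = (1/2)·(y−5)/(x−2).
Substitute y = 18: MRS = 6.5/(x − 2). Setting this equal to 0.5 gives x − 2 = 6.5/0.5 = 13, so x = 15.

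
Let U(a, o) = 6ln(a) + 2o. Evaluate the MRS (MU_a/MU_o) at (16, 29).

MRS = 3/16

MU_a = 6/a, MU_o = 2.
MRS = 6/a ÷ 2.
At (16, 29): MRS = 3/16.
The indifference curve has slope −3/16 at this bundle.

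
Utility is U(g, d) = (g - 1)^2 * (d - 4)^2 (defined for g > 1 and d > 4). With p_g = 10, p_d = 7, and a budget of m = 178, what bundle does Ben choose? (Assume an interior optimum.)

MU_g = 2·(g−1)·(d−4)^2, MU_d = 2·(g−1)^2·(d−4).
MRS = (d−4)/(g−1).
Tangency: set MRS = p_g/p_d = 10/7.
So (d − 4)/(g − 1) = 10/7, i.e. (d − 4) = (10/7)·(g − 1).
Rewrite the budget in excess-of-subsistence terms: 10·(g − 1) + 7·(d − 4) = 178 − 10·1 − 7·4 = 140.
Substituting, 20·(g − 1) = 140, so g − 1 = 7 and g* = 8.
Then d − 4 = (10/7)·7 = 10, so d* = 14.

g* = 8, d* = 14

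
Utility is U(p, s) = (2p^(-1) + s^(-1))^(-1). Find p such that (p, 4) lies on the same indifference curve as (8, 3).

p = 6

U depends on (p, s) only through S = 2p^(-1) + s^(-1), so equal utility means equal S. At (8, 3): S = 7/12.
With s = 4: 4^(-1) = 0.25, so 2p^(-1) = 7/12 − 0.25 = 1/3, i.e. p^(-1) = 1/6.
Hence p = 1/(1/6) = 6.
Check: U(6, 4) = 1.7143.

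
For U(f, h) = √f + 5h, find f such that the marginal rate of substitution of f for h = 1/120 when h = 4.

MU_f = 1/(2√f), MU_h = 5.
MRS = 1/(2√f) ÷ 5.
MRS depends only on f: 0.1/√f = 1/120 ⇒ √f = 0.1/(1/120) = 12 ⇒ f = 144.

f = 144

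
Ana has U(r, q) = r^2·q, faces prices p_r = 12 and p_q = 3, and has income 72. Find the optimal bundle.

MU_r = 2·r·q and MU_q = r^2.
MRS = MU_r/MU_q = (2/1)·q/r.
Tangency: set MRS = p_r/p_q = 12/3 = 4.
So (2/1)·q/r = 4, i.e. q = 2·r.
Substitute into the budget 12·r + 3·q = 72: 18·r = 72, so r* = 4.
Then q* = 2·4 = 8.

r* = 4, q* = 8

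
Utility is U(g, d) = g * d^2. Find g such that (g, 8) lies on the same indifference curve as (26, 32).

U(26, 32) = 26624.
Set U(g, 8) = 26624 and solve.
With d = 8: 8^2 = 64, so g = 26624/64 = 416.
Check: U(416, 8) = 26624.

g = 416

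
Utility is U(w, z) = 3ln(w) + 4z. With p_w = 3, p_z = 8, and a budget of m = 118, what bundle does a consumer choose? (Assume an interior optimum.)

MU_w = 3/w, MU_z = 4.
MRS = 3/w ÷ 4.
Tangency: set MRS = p_w/p_z = 3/8 = 0.375.
MRS depends only on w: 0.75/w = 0.375 ⇒ w* = 0.75/0.375 = 2.
From the budget, 8·z = 118 − 3·2 = 112, so z* = 14.

w* = 2, z* = 14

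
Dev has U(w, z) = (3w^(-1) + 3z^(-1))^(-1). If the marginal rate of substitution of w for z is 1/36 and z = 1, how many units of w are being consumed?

w = 6

For CES with ρ = -1, MRS = (z/w)^2.
Setting (1/w)^2 = 1/36 gives 1/w = 1/6 and w = 6.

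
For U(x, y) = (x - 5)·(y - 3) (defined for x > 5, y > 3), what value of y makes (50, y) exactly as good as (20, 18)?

y = 8

U(20, 18) = 225.
Set U(50, y) = 225 and solve.
With x = 50: (50 − 5) = 45, so (y − 3) = 225/45 = 5.
So y = 3 + 5 = 8.
Check: U(50, 8) = 225.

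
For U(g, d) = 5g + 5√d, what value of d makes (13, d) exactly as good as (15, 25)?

d = 49

U(15, 25) = 100.
Set U(13, d) = 100 and solve.
With g = 13: 5√d = 100 − 5·13 = 35, so √d = 7 and d = 49.
Check: U(13, 49) = 100.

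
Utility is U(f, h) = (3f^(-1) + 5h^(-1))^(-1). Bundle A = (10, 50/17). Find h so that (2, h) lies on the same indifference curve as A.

h = 10

U depends on (f, h) only through S = 3f^(-1) + 5h^(-1), so equal utility means equal S. At (10, 50/17): S = 2.
With f = 2: 3·2^(-1) = 1.5, so 5h^(-1) = 2 − 1.5 = 0.5, i.e. h^(-1) = 0.1.
Hence h = 1/0.1 = 10.
Check: U(2, 10) = 0.5.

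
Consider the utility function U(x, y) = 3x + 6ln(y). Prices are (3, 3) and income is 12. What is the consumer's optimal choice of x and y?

x* = 2, y* = 2

MU_x = 3, MU_y = 6/y.
MRS = 3 ÷ (6/y).
Tangency: set MRS = p_x/p_y = 3/3 = 1.
MRS depends only on y: 0.5·y = 1 ⇒ y* = 1/0.5 = 2.
From the budget, 3·x = 12 − 3·2 = 6, so x* = 2.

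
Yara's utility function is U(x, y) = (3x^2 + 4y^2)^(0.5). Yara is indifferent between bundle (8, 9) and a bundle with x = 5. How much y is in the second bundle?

U depends on (x, y) only through S = 3x^2 + 4y^2, so equal utility means equal S. At (8, 9): S = 516.
With x = 5: 3·5^2 = 75, so 4y^2 = 516 − 75 = 441, i.e. y^2 = 110.25.
Hence y = √110.25 = 10.5.
Check: U(5, 10.5) = 22.7156.

y = 10.5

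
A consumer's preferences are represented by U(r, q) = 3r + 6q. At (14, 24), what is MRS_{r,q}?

MU_r = 3, MU_q = 6, so MRS = 3/6 = 0.5 at every bundle.
At (14, 24): MRS = 0.5.
That is, one extra unit of r is worth 0.5 units of q at the margin.

MRS = 0.5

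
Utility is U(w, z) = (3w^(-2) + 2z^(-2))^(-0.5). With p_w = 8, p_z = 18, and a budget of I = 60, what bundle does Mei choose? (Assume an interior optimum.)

For CES with ρ = -2, MRS = (3/2)·(z/w)^3.
Tangency: set MRS = p_w/p_z = 8/18 = 4/9.
So (z/w)^3 = 8/27; taking the cube root, z/w = 2/3, i.e. z = (2/3)·w.
Substitute into the budget 8·w + 18·z = 60: 20·w = 60, so w* = 3 and z* = (2/3)·3 = 2.

w* = 3, z* = 2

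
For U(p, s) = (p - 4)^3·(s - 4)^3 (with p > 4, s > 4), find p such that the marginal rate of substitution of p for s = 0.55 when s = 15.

MU_p = 3·(p−4)^2·(s−4)^3, MU_s = 3·(p−4)^3·(s−4)^2.
MRS = (s−4)/(p−4).
Substitute s = 15: MRS = 11/(p − 4). Setting this equal to 0.55 gives p − 4 = 11/0.55 = 20, so p = 24.

p = 24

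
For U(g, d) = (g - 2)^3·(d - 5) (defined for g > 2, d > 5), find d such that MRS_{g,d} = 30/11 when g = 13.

MU_g = 3·(g−2)^2·(d−5), MU_d = (g−2)^3.
MRS = (3/1)·(d−5)/(g−2).
Substitute g = 13: MRS = (d − 5)/(11/3). Setting this equal to 30/11 gives d − 5 = (30/11)·(11/3) = 10, so d = 15.

d = 15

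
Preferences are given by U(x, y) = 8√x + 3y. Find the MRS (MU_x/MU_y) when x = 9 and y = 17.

MRS = 4/9

MU_x = 8/(2√x), MU_y = 3.
MRS = 8/(2√x) ÷ 3.
At (9, 17): MRS = 4/9.
That is, one extra unit of x is worth 4/9 units of y at the margin.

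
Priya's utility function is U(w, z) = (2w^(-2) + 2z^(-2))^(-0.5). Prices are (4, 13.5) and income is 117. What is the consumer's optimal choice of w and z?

w* = 9, z* = 6

For CES with ρ = -2, MRS = (z/w)^3.
Tangency: set MRS = p_w/p_z = 4/13.5 = 8/27.
So (z/w)^3 = 8/27; taking the cube root, z/w = 2/3, i.e. z = (2/3)·w.
Substitute into the budget 4·w + 13.5·z = 117: 13·w = 117, so w* = 9 and z* = (2/3)·9 = 6.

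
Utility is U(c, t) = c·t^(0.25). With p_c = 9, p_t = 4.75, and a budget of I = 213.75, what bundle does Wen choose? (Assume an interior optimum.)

MU_c = t^(0.25) and MU_t = 0.25·c·t^(-0.75).
MRS = MU_c/MU_t = (4)·t/c.
Tangency: set MRS = p_c/p_t = 9/4.75 = 36/19.
So (4)·t/c = 36/19, i.e. t = (9/19)·c.
Substitute into the budget 9·c + 4.75·t = 213.75: 11.25·c = 213.75, so c* = 19.
Then t* = (9/19)·19 = 9.

c* = 19, t* = 9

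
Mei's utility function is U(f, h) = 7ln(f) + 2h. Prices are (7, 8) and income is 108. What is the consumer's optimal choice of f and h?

f* = 4, h* = 10

MU_f = 7/f, MU_h = 2.
MRS = 7/f ÷ 2.
Tangency: set MRS = p_f/p_h = 7/8 = 0.875.
MRS depends only on f: 3.5/f = 0.875 ⇒ f* = 3.5/0.875 = 4.
From the budget, 8·h = 108 − 7·4 = 80, so h* = 10.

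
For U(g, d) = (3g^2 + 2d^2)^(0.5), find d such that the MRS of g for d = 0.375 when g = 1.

d = 4

For CES with ρ = 2, MRS = (3/2)·(d/g)^(-1).
Setting (3/2)·(d/1)^(-1) = 0.375 gives (d/1)^(-1) = 0.25, so d/1 = 4 and d = 4.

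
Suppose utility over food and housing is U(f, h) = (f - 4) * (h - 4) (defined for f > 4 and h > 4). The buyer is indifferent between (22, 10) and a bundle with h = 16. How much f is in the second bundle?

U(22, 10) = 108.
Set U(f, 16) = 108 and solve.
With h = 16: (16 − 4) = 12, so (f − 4) = 108/12 = 9.
So f = 4 + 9 = 13.
Check: U(13, 16) = 108.

f = 13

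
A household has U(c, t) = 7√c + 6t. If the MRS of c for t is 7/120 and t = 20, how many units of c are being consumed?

c = 100

MU_c = 7/(2√c), MU_t = 6.
MRS = 7/(2√c) ÷ 6.
MRS depends only on c: (7/12)/√c = 7/120 ⇒ √c = (7/12)/(7/120) = 10 ⇒ c = 100.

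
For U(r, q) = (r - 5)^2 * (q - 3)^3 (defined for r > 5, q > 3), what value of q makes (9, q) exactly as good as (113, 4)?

q = 12

U(113, 4) = 11664.
Set U(9, q) = 11664 and solve.
With r = 9: (9 − 5)^2 = 16, so (q − 3)^3 = 11664/16 = 729.
Taking the cube root (with q > 3): q − 3 = 9, so q = 12.
Check: U(9, 12) = 11664.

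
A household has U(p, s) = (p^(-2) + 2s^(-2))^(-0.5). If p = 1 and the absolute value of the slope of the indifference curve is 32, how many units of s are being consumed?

s = 4

For CES with ρ = -2, MRS = (1/2)·(s/p)^3.
Setting (1/2)·(s/1)^3 = 32 gives (s/1)^3 = 64, so s/1 = 4 and s = 4.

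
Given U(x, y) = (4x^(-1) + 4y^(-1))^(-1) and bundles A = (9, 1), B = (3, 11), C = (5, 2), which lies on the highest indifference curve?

Evaluate utility at each bundle:
U(A) = 0.225.
U(B) = 0.589.
U(C) = 0.357.
Highest utility is B, so B ≻ C ≻ A.

Bundle B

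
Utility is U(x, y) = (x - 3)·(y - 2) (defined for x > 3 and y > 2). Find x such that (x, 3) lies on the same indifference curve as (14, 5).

x = 36

U(14, 5) = 33.
Set U(x, 3) = 33 and solve.
With y = 3: (3 − 2) = 1, so (x − 3) = 33/1 = 33.
So x = 3 + 33 = 36.
Check: U(36, 3) = 33.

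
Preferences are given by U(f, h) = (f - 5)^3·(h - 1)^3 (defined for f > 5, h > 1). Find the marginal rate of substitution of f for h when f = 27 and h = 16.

MU_f = 3·(f−5)^2·(h−1)^3, MU_h = 3·(f−5)^3·(h−1)^2.
MRS = (h−1)/(f−5).
At (27, 16): MRS = 15/22.
So at (27, 16) the consumer would give up 15/22 units of h for one more unit of f.

MRS = 15/22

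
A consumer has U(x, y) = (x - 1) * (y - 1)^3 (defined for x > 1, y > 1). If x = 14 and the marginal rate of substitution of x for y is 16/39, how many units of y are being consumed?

MU_x = (y−1)^3, MU_y = 3·(x−1)·(y−1)^2.
MRS = (1/3)·(y−1)/(x−1).
Substitute x = 14: MRS = (y − 1)/39. Setting this equal to 16/39 gives y − 1 = (16/39)·39 = 16, so y = 17.

y = 17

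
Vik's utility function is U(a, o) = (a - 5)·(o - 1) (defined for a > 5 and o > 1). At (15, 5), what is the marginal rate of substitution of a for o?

MRS = 0.4

MU_a = (o−1), MU_o = (a−5).
MRS = (o−1)/(a−5).
At (15, 5): MRS = 0.4.
So at (15, 5) the consumer would give up 0.4 units of o for one more unit of a.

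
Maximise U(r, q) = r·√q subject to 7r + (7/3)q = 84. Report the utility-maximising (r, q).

MU_r = √q and MU_q = 0.5·r·q^(-0.5).
MRS = MU_r/MU_q = (2)·q/r.
Tangency: set MRS = p_r/p_q = 7/(7/3) = 3.
So (2)·q/r = 3, i.e. q = 1.5·r.
Substitute into the budget 7·r + (7/3)·q = 84: 10.5·r = 84, so r* = 8.
Then q* = 1.5·8 = 12.

r* = 8, q* = 12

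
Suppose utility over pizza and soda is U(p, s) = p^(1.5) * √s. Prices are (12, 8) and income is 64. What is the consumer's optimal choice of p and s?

p* = 4, s* = 2

MU_p = 1.5·√p·√s and MU_s = 0.5·p^(1.5)·s^(-0.5).
MRS = MU_p/MU_s = (3)·s/p.
Tangency: set MRS = p_p/p_s = 12/8 = 1.5.
So (3)·s/p = 1.5, i.e. s = 0.5·p.
Substitute into the budget 12·p + 8·s = 64: 16·p = 64, so p* = 4.
Then s* = 0.5·4 = 2.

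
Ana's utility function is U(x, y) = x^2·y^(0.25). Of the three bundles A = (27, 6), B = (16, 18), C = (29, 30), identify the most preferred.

Evaluate utility at each bundle:
U(A) = 1140.947.
U(B) = 527.300.
U(C) = 1968.232.
Highest utility is C, so C ≻ A ≻ B.

Bundle C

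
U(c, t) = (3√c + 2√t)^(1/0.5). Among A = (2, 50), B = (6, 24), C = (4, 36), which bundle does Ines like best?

Evaluate utility at each bundle:
U(A) = 338.000.
U(B) = 294.000.
U(C) = 324.000.
Highest utility is A, so A ≻ C ≻ B.

Bundle A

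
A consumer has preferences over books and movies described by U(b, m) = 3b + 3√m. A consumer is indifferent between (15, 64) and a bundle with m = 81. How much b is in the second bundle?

b = 14

U(15, 64) = 69.
Set U(b, 81) = 69 and solve.
With m = 81: √81 = 9, so 3b = 69 − 3·9 = 42 and b = 14.
Check: U(14, 81) = 69.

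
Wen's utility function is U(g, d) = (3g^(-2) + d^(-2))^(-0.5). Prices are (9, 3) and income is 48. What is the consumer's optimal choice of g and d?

g* = 4, d* = 4

For CES with ρ = -2, MRS = (3/1)·(d/g)^3.
Tangency: set MRS = p_g/p_d = 9/3 = 3.
So (d/g)^3 = 1; taking the cube root, d/g = 1, i.e. d = g.
Substitute into the budget 9·g + 3·d = 48: 12·g = 48, so g* = 4 and d* = 4.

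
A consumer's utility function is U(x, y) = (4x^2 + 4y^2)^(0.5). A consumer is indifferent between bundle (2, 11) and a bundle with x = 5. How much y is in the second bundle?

y = 10

U depends on (x, y) only through S = 4x^2 + 4y^2, so equal utility means equal S. At (2, 11): S = 500.
With x = 5: 4·5^2 = 100, so 4y^2 = 500 − 100 = 400, i.e. y^2 = 100.
Hence y = √100 = 10.
Check: U(5, 10) = 22.3607.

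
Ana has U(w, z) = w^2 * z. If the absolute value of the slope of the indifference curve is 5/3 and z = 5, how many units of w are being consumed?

MU_w = 2·w·z and MU_z = w^2.
MRS = MU_w/MU_z = (2/1)·z/w.
Substitute z = 5: MRS = 10/w. Setting 10/w = 5/3 gives w = 10/(5/3) = 6.

w = 6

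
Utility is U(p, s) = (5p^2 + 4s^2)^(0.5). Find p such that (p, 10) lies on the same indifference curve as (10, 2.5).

U depends on (p, s) only through S = 5p^2 + 4s^2, so equal utility means equal S. At (10, 2.5): S = 525.
With s = 10: 4·10^2 = 400, so 5p^2 = 525 − 400 = 125, i.e. p^2 = 25.
Hence p = √25 = 5.
Check: U(5, 10) = 22.9129.

p = 5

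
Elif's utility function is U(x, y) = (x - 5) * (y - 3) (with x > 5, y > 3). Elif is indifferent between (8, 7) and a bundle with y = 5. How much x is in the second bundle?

U(8, 7) = 12.
Set U(x, 5) = 12 and solve.
With y = 5: (5 − 3) = 2, so (x − 5) = 12/2 = 6.
So x = 5 + 6 = 11.
Check: U(11, 5) = 12.

x = 11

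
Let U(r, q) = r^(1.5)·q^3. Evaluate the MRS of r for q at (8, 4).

MU_r = 1.5·√r·q^3 and MU_q = 3·r^(1.5)·q^2.
MRS = MU_r/MU_q = (0.5)·q/r.
At (8, 4): MRS = 0.25.
So at (8, 4) the consumer would give up 0.25 units of q for one more unit of r.

MRS = 0.25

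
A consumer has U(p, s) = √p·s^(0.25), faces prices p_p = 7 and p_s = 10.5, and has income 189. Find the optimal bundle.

MU_p = 0.5·p^(-0.5)·s^(0.25) and MU_s = 0.25·√p·s^(-0.75).
MRS = MU_p/MU_s = (2)·s/p.
Tangency: set MRS = p_p/p_s = 7/10.5 = 2/3.
So (2)·s/p = 2/3, i.e. s = (1/3)·p.
Substitute into the budget 7·p + 10.5·s = 189: 10.5·p = 189, so p* = 18.
Then s* = (1/3)·18 = 6.

p* = 18, s* = 6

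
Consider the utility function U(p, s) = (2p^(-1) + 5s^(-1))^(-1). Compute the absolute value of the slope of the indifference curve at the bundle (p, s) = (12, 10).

MRS = 5/18

For CES with ρ = -1, MRS = (2/5)·(s/p)^2.
At (12, 10): MRS = 5/18.
So at (12, 10) the consumer would give up 5/18 units of s for one more unit of p.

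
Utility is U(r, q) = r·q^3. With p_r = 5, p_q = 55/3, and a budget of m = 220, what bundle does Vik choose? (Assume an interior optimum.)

MU_r = q^3 and MU_q = 3·r·q^2.
MRS = MU_r/MU_q = (1/3)·q/r.
Tangency: set MRS = p_r/p_q = 5/(55/3) = 3/11.
So (1/3)·q/r = 3/11, i.e. q = (9/11)·r.
Substitute into the budget 5·r + (55/3)·q = 220: 20·r = 220, so r* = 11.
Then q* = (9/11)·11 = 9.

r* = 11, q* = 9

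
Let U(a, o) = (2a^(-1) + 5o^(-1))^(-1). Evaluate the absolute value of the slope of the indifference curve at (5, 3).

MRS = 18/125

For CES with ρ = -1, MRS = (2/5)·(o/a)^2.
At (5, 3): MRS = 18/125.
So at (5, 3) the consumer would give up 18/125 units of o for one more unit of a.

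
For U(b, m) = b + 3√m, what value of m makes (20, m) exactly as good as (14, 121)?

U(14, 121) = 47.
Set U(20, m) = 47 and solve.
With b = 20: 3√m = 47 − 20 = 27, so √m = 9 and m = 81.
Check: U(20, 81) = 47.

m = 81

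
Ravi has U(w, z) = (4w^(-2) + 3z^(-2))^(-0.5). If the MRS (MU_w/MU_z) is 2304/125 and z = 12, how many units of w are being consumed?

w = 5

For CES with ρ = -2, MRS = (4/3)·(z/w)^3.
Setting (4/3)·(12/w)^3 = 2304/125 gives (12/w)^3 = 1728/125, so 12/w = 2.4 and w = 5.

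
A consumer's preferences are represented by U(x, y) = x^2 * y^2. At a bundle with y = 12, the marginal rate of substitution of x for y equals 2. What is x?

MU_x = 2·x·y^2 and MU_y = 2·x^2·y.
MRS = MU_x/MU_y = y/x.
Substitute y = 12: MRS = 12/x. Setting 12/x = 2 gives x = 12/2 = 6.

x = 6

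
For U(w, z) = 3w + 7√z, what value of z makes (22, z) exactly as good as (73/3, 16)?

z = 25

U(73/3, 16) = 101.
Set U(22, z) = 101 and solve.
With w = 22: 7√z = 101 − 3·22 = 35, so √z = 5 and z = 25.
Check: U(22, 25) = 101.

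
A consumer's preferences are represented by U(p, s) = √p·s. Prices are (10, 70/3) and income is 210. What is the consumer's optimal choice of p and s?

MU_p = 0.5·p^(-0.5)·s and MU_s = √p.
MRS = MU_p/MU_s = (0.5)·s/p.
Tangency: set MRS = p_p/p_s = 10/(70/3) = 3/7.
So (0.5)·s/p = 3/7, i.e. s = (6/7)·p.
Substitute into the budget 10·p + (70/3)·s = 210: 30·p = 210, so p* = 7.
Then s* = (6/7)·7 = 6.

p* = 7, s* = 6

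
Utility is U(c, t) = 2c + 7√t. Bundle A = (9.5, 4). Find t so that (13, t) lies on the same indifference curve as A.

t = 1

U(9.5, 4) = 33.
Set U(13, t) = 33 and solve.
With c = 13: 7√t = 33 − 2·13 = 7, so √t = 1 and t = 1.
Check: U(13, 1) = 33.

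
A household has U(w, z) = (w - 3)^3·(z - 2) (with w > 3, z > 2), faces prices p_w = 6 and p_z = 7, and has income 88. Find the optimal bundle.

MU_w = 3·(w−3)^2·(z−2), MU_z = (w−3)^3.
MRS = (3/1)·(z−2)/(w−3).
Tangency: set MRS = p_w/p_z = 6/7.
So (3/1)·(z − 2)/(w − 3) = 6/7, i.e. (z − 2) = (2/7)·(w − 3).
Rewrite the budget in excess-of-subsistence terms: 6·(w − 3) + 7·(z − 2) = 88 − 6·3 − 7·2 = 56.
Substituting, 8·(w − 3) = 56, so w − 3 = 7 and w* = 10.
Then z − 2 = (2/7)·7 = 2, so z* = 4.

w* = 10, z* = 4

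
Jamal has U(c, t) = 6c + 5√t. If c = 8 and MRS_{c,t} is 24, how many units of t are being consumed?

t = 100

MU_c = 6, MU_t = 5/(2√t).
MRS = 6 ÷ (5/(2√t)).
MRS depends only on t: 2.4·√t = 24 ⇒ √t = 24/2.4 = 10 ⇒ t = 100.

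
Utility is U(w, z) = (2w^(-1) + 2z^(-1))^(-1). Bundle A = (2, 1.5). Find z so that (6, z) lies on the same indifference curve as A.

z = 1

U depends on (w, z) only through S = 2w^(-1) + 2z^(-1), so equal utility means equal S. At (2, 1.5): S = 7/3.
With w = 6: 2·6^(-1) = 1/3, so 2z^(-1) = 7/3 − 1/3 = 2, i.e. z^(-1) = 1.
Hence z = 1/1 = 1.
Check: U(6, 1) = 0.4286.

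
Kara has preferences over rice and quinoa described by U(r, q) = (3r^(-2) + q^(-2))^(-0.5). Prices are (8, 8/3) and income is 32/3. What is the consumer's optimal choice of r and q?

r* = 1, q* = 1

For CES with ρ = -2, MRS = (3/1)·(q/r)^3.
Tangency: set MRS = p_r/p_q = 8/(8/3) = 3.
So (q/r)^3 = 1; taking the cube root, q/r = 1, i.e. q = r.
Substitute into the budget 8·r + (8/3)·q = 32/3: (32/3)·r = 32/3, so r* = 1 and q* = 1.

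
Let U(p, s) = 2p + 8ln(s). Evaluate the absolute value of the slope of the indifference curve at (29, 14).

MRS = 3.5

MU_p = 2, MU_s = 8/s.
MRS = 2 ÷ (8/s).
At (29, 14): MRS = 3.5.
That is, one extra unit of p is worth 3.5 units of s at the margin.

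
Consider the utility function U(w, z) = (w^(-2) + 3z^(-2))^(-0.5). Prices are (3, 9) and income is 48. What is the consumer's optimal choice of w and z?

w* = 4, z* = 4

For CES with ρ = -2, MRS = (1/3)·(z/w)^3.
Tangency: set MRS = p_w/p_z = 3/9 = 1/3.
So (z/w)^3 = 1; taking the cube root, z/w = 1, i.e. z = w.
Substitute into the budget 3·w + 9·z = 48: 12·w = 48, so w* = 4 and z* = 4.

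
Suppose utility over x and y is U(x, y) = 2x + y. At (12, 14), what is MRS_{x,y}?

MRS = 2

MU_x = 2, MU_y = 1, so MRS = 2/1 = 2 at every bundle.
At (12, 14): MRS = 2.
The indifference curve has slope −2 at this bundle.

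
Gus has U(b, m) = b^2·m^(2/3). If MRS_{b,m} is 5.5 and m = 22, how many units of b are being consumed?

MU_b = 2·b·m^(2/3) and MU_m = 2/3·b^2·m^(-1/3).
MRS = MU_b/MU_m = (3)·m/b.
Substitute m = 22: MRS = 66/b. Setting 66/b = 5.5 gives b = 66/5.5 = 12.

b = 12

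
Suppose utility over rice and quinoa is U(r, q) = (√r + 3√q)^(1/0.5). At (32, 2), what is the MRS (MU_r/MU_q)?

MRS = 1/12

For CES with ρ = 0.5, MRS = (1/3)·√(q/r).
At (32, 2): MRS = 1/12.
The indifference curve has slope −1/12 at this bundle.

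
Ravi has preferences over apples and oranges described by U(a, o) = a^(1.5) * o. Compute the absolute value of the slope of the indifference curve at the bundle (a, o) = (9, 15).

MRS = 2.5

MU_a = 1.5·√a·o and MU_o = a^(1.5).
MRS = MU_a/MU_o = (1.5)·o/a.
At (9, 15): MRS = 2.5.
That is, one extra unit of a is worth 2.5 units of o at the margin.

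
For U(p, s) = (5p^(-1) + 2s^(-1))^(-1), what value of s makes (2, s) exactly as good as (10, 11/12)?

s = 11

U depends on (p, s) only through S = 5p^(-1) + 2s^(-1), so equal utility means equal S. At (10, 11/12): S = 59/22.
With p = 2: 5·2^(-1) = 2.5, so 2s^(-1) = 59/22 − 2.5 = 2/11, i.e. s^(-1) = 1/11.
Hence s = 1/(1/11) = 11.
Check: U(2, 11) = 0.3729.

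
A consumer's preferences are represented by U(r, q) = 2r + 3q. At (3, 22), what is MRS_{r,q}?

MRS = 2/3

MU_r = 2, MU_q = 3, so MRS = 2/3 at every bundle.
At (3, 22): MRS = 2/3.
That is, one extra unit of r is worth 2/3 units of q at the margin.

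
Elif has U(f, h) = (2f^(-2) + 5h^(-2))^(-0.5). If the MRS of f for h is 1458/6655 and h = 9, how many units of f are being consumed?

For CES with ρ = -2, MRS = (2/5)·(h/f)^3.
Setting (2/5)·(9/f)^3 = 1458/6655 gives (9/f)^3 = 729/1331, so 9/f = 9/11 and f = 11.

f = 11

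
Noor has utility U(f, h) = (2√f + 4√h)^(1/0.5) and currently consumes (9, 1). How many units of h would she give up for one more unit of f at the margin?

For CES with ρ = 0.5, MRS = (2/4)·√(h/f).
At (9, 1): MRS = 1/6.
The indifference curve has slope −1/6 at this bundle.

MRS = 1/6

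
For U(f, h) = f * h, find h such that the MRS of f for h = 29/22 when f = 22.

h = 29

MU_f = h and MU_h = f.
MRS = MU_f/MU_h = h/f.
Substitute f = 22: MRS = h/22. Setting h/22 = 29/22 gives h = (29/22)·22 = 29.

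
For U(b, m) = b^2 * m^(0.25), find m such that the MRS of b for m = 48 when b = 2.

m = 12

MU_b = 2·b·m^(0.25) and MU_m = 0.25·b^2·m^(-0.75).
MRS = MU_b/MU_m = (8)·m/b.
Substitute b = 2: MRS = m/0.25. Setting m/0.25 = 48 gives m = 48·0.25 = 12.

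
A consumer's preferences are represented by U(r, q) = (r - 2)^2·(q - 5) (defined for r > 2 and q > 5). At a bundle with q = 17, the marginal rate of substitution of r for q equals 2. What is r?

MU_r = 2·(r−2)·(q−5), MU_q = (r−2)^2.
MRS = (2/1)·(q−5)/(r−2).
Substitute q = 17: MRS = 24/(r − 2). Setting this equal to 2 gives r − 2 = 24/2 = 12, so r = 14.

r = 14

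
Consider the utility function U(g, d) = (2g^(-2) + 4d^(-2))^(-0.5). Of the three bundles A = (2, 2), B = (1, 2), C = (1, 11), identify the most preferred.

Bundle A

Evaluate utility at each bundle:
U(A) = 0.816.
U(B) = 0.577.
U(C) = 0.701.
Highest utility is A, so A ≻ C ≻ B.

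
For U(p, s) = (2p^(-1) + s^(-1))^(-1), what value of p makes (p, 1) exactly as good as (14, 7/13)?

p = 2

U depends on (p, s) only through S = 2p^(-1) + s^(-1), so equal utility means equal S. At (14, 7/13): S = 2.
With s = 1: 1^(-1) = 1, so 2p^(-1) = 2 − 1 = 1, i.e. p^(-1) = 0.5.
Hence p = 1/0.5 = 2.
Check: U(2, 1) = 0.5.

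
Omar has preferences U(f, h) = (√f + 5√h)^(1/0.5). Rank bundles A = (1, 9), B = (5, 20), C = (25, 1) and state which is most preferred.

Bundle B

Evaluate utility at each bundle:
U(A) = 256.000.
U(B) = 605.000.
U(C) = 100.000.
Highest utility is B, so B ≻ A ≻ C.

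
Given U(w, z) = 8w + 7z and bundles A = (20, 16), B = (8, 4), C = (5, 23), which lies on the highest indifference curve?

Evaluate utility at each bundle:
U(A) = 272.
U(B) = 92.
U(C) = 201.
Highest utility is A, so A ≻ C ≻ B.

Bundle A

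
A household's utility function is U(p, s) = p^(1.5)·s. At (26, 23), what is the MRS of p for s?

MRS = 69/52

MU_p = 1.5·√p·s and MU_s = p^(1.5).
MRS = MU_p/MU_s = (1.5)·s/p.
At (26, 23): MRS = 69/52.
That is, one extra unit of p is worth 69/52 units of s at the margin.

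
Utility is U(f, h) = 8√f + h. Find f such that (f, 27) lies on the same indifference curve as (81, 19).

U(81, 19) = 91.
Set U(f, 27) = 91 and solve.
With h = 27: 8√f = 91 − 27 = 64, so √f = 8 and f = 64.
Check: U(64, 27) = 91.

f = 64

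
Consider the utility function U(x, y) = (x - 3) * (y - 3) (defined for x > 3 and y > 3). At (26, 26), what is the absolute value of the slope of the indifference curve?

MRS = 1

MU_x = (y−3), MU_y = (x−3).
MRS = (y−3)/(x−3).
At (26, 26): MRS = 1.
The indifference curve has slope −1 at this bundle.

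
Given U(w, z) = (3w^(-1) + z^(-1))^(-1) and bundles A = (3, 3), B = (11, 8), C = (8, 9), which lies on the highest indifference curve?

Evaluate utility at each bundle:
U(A) = 0.750.
U(B) = 2.514.
U(C) = 2.057.
Highest utility is B, so B ≻ C ≻ A.

Bundle B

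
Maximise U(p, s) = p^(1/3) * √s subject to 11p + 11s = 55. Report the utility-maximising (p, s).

MU_p = 1/3·p^(-2/3)·√s and MU_s = 0.5·p^(1/3)·s^(-0.5).
MRS = MU_p/MU_s = (2/3)·s/p.
Tangency: set MRS = p_p/p_s = 11/11 = 1.
So (2/3)·s/p = 1, i.e. s = 1.5·p.
Substitute into the budget 11·p + 11·s = 55: 27.5·p = 55, so p* = 2.
Then s* = 1.5·2 = 3.

p* = 2, s* = 3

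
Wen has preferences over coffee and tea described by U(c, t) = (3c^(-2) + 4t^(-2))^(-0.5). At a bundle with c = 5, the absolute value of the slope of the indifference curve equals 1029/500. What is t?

t = 7

For CES with ρ = -2, MRS = (3/4)·(t/c)^3.
Setting (3/4)·(t/5)^3 = 1029/500 gives (t/5)^3 = 343/125, so t/5 = 1.4 and t = 7.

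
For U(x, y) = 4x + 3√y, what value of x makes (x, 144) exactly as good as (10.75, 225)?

U(10.75, 225) = 88.
Set U(x, 144) = 88 and solve.
With y = 144: √144 = 12, so 4x = 88 − 3·12 = 52 and x = 13.
Check: U(13, 144) = 88.

x = 13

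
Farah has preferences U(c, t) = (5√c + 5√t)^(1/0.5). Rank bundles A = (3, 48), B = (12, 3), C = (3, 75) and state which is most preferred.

Bundle C

Evaluate utility at each bundle:
U(A) = 1875.000.
U(B) = 675.000.
U(C) = 2700.000.
Highest utility is C, so C ≻ A ≻ B.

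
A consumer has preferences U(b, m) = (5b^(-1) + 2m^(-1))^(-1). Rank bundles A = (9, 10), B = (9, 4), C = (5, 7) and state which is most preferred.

Bundle A

Evaluate utility at each bundle:
U(A) = 1.324.
U(B) = 0.947.
U(C) = 0.778.
Highest utility is A, so A ≻ B ≻ C.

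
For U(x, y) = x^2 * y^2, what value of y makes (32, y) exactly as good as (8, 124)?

U(8, 124) = 984064.
Set U(32, y) = 984064 and solve.
With x = 32: 32^2 = 1024, so y^2 = 984064/1024 = 961; taking the square root, y = 31.
Check: U(32, 31) = 984064.

y = 31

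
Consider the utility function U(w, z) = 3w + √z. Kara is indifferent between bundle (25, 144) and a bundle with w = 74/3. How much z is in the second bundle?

U(25, 144) = 87.
Set U(74/3, z) = 87 and solve.
With w = 74/3: √z = 87 − 3·74/3 = 13, so √z = 13 and z = 169.
Check: U(74/3, 169) = 87.

z = 169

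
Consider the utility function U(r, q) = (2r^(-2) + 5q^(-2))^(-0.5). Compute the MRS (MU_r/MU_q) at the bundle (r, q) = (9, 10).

For CES with ρ = -2, MRS = (2/5)·(q/r)^3.
At (9, 10): MRS = 400/729.
So at (9, 10) the consumer would give up 400/729 units of q for one more unit of r.

MRS = 400/729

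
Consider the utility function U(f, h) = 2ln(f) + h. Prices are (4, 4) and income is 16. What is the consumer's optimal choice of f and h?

MU_f = 2/f, MU_h = 1.
MRS = 2/f ÷ 1.
Tangency: set MRS = p_f/p_h = 4/4 = 1.
MRS depends only on f: 2/f = 1 ⇒ f* = 2/1 = 2.
From the budget, 4·h = 16 − 4·2 = 8, so h* = 2.

f* = 2, h* = 2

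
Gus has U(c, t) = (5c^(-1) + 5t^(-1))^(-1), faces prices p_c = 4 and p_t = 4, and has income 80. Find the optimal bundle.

c* = 10, t* = 10

For CES with ρ = -1, MRS = (t/c)^2.
Tangency: set MRS = p_c/p_t = 4/4 = 1.
So (t/c)^2 = 1; taking the square root, t/c = 1, i.e. t = c.
Substitute into the budget 4·c + 4·t = 80: 8·c = 80, so c* = 10 and t* = 10.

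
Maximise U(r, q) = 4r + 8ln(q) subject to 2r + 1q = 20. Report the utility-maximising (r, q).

MU_r = 4, MU_q = 8/q.
MRS = 4 ÷ (8/q).
Tangency: set MRS = p_r/p_q = 2/1 = 2.
MRS depends only on q: 0.5·q = 2 ⇒ q* = 2/0.5 = 4.
From the budget, 2·r = 20 − 1·4 = 16, so r* = 8.

r* = 8, q* = 4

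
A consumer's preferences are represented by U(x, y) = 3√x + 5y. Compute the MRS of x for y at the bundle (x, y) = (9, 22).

MU_x = 3/(2√x), MU_y = 5.
MRS = 3/(2√x) ÷ 5.
At (9, 22): MRS = 0.1.
That is, one extra unit of x is worth 0.1 units of y at the margin.

MRS = 0.1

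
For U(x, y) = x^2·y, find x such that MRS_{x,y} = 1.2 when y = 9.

x = 15

MU_x = 2·x·y and MU_y = x^2.
MRS = MU_x/MU_y = (2/1)·y/x.
Substitute y = 9: MRS = 18/x. Setting 18/x = 1.2 gives x = 18/1.2 = 15.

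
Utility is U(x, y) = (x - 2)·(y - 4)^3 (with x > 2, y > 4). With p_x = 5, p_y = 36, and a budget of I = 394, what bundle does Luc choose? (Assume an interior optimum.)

MU_x = (y−4)^3, MU_y = 3·(x−2)·(y−4)^2.
MRS = (1/3)·(y−4)/(x−2).
Tangency: set MRS = p_x/p_y = 5/36.
So (1/3)·(y − 4)/(x − 2) = 5/36, i.e. (y − 4) = (5/12)·(x − 2).
Rewrite the budget in excess-of-subsistence terms: 5·(x − 2) + 36·(y − 4) = 394 − 5·2 − 36·4 = 240.
Substituting, 20·(x − 2) = 240, so x − 2 = 12 and x* = 14.
Then y − 4 = (5/12)·12 = 5, so y* = 9.

x* = 14, y* = 9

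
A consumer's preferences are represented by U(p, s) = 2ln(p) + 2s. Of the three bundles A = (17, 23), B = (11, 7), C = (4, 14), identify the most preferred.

Evaluate utility at each bundle:
U(A) = 51.666.
U(B) = 18.796.
U(C) = 30.773.
Highest utility is A, so A ≻ C ≻ B.

Bundle A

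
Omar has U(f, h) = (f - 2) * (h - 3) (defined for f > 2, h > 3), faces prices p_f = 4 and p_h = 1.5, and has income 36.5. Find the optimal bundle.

MU_f = (h−3), MU_h = (f−2).
MRS = (h−3)/(f−2).
Tangency: set MRS = p_f/p_h = 4/1.5 = 8/3.
So (h − 3)/(f − 2) = 8/3, i.e. (h − 3) = (8/3)·(f − 2).
Rewrite the budget in excess-of-subsistence terms: 4·(f − 2) + 1.5·(h − 3) = 36.5 − 4·2 − 1.5·3 = 24.
Substituting, 8·(f − 2) = 24, so f − 2 = 3 and f* = 5.
Then h − 3 = (8/3)·3 = 8, so h* = 11.

f* = 5, h* = 11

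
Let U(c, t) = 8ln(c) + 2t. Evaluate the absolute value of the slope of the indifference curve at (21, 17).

MU_c = 8/c, MU_t = 2.
MRS = 8/c ÷ 2.
At (21, 17): MRS = 4/21.
That is, one extra unit of c is worth 4/21 units of t at the margin.

MRS = 4/21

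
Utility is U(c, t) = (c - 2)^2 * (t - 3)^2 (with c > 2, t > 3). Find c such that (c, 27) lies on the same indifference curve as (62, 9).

c = 17

U(62, 9) = 129600.
Set U(c, 27) = 129600 and solve.
With t = 27: (27 − 3)^2 = 576, so (c − 2)^2 = 129600/576 = 225.
Taking the square root (with c > 2): c − 2 = 15, so c = 17.
Check: U(17, 27) = 129600.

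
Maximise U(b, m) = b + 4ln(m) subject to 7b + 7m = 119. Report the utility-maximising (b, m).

MU_b = 1, MU_m = 4/m.
MRS = 1 ÷ (4/m).
Tangency: set MRS = p_b/p_m = 7/7 = 1.
MRS depends only on m: 0.25·m = 1 ⇒ m* = 1/0.25 = 4.
From the budget, 7·b = 119 − 7·4 = 91, so b* = 13.

b* = 13, m* = 4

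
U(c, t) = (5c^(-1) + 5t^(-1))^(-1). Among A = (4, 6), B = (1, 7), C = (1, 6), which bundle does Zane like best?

Bundle A

Evaluate utility at each bundle:
U(A) = 0.480.
U(B) = 0.175.
U(C) = 0.171.
Highest utility is A, so A ≻ B ≻ C.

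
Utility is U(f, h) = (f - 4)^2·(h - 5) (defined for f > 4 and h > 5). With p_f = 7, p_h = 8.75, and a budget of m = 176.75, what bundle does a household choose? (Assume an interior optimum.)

f* = 14, h* = 9

MU_f = 2·(f−4)·(h−5), MU_h = (f−4)^2.
MRS = (2/1)·(h−5)/(f−4).
Tangency: set MRS = p_f/p_h = 7/8.75 = 0.8.
So (2/1)·(h − 5)/(f − 4) = 0.8, i.e. (h − 5) = 0.4·(f − 4).
Rewrite the budget in excess-of-subsistence terms: 7·(f − 4) + 8.75·(h − 5) = 176.75 − 7·4 − 8.75·5 = 105.
Substituting, 10.5·(f − 4) = 105, so f − 4 = 10 and f* = 14.
Then h − 5 = 0.4·10 = 4, so h* = 9.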